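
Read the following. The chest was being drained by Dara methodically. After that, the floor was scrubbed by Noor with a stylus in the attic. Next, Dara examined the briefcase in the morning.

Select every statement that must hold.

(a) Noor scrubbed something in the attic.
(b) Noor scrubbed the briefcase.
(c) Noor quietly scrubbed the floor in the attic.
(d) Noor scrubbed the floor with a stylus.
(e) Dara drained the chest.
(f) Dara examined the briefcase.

(a), (d), (f)

(a) Entailed — every conjunct here is already in the original scrubbing event.
(b) Not entailed — Noor scrubbed the floor, not the briefcase; the briefcase belongs to the examining event.
(c) Not entailed — 'quietly' adds information not in the original event.
(d) Entailed — dropping 'in the attic' leaves a sub-description the original still satisfies.
(e) Not entailed — 'was draining' is progressive on an accomplishment; it does not entail the completed 'drained'.
(f) Entailed — every conjunct here is already in the original examining event.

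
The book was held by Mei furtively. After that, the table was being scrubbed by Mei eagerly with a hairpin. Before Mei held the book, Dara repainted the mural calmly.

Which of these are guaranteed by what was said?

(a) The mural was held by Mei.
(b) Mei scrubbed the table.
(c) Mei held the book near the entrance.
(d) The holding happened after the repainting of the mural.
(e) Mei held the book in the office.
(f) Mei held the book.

(a) Not entailed — Mei held the book, not the mural; the mural belongs to the repainting event.
(b) Entailed — 'scrub' is an activity; 'was scrubbing' entails that some scrubbing happened, so 'scrubbed' holds.
(c) Not entailed — 'near the entrance' adds information not in the original event.
(d) Entailed — the narrative places the repainting before the holding.
(e) Not entailed — 'in the office' adds information not in the original event.
(f) Entailed — dropping 'furtively' leaves a sub-description the original still satisfies.

(b), (d), (f)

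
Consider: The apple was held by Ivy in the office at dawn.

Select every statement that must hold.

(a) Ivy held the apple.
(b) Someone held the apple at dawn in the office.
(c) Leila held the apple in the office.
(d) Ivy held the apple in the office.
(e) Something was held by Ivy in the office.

(a), (b), (d), (e)

(a) Entailed — every conjunct here is already in the original holding event.
(b) Entailed — every conjunct here is already in the original holding event.
(c) Not entailed — the passage has Ivy holding the apple, not Leila.
(d) Entailed — dropping 'at dawn' leaves a sub-description the original still satisfies.
(e) Entailed — this follows by dropping conjuncts from the holding event's description.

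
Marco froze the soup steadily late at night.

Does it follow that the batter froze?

Nothing is said about any batter; only the soup is affected.

no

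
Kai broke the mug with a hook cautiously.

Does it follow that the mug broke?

'Kai broke the mug' is the causative; it entails the inchoative 'the mug broke'.

yes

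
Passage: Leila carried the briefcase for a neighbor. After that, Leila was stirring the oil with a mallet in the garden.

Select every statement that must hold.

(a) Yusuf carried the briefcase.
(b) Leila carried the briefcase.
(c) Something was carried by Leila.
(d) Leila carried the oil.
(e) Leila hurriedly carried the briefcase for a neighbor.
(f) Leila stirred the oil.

(b), (c), (f)

(a) Not entailed — the passage has Leila carrying the briefcase, not Yusuf.
(b) Entailed — this follows by dropping conjuncts from the carrying event's description.
(c) Entailed — the original entails any weakening of itself; this just drops 'for a neighbor' and generalizes the patient.
(d) Not entailed — Leila carried the briefcase, not the oil; the oil belongs to the stirring event.
(e) Not entailed — 'hurriedly' adds information not in the original event.
(f) Entailed — 'stir' is an activity; 'was stirring' entails that some stirring happened, so 'stirred' holds.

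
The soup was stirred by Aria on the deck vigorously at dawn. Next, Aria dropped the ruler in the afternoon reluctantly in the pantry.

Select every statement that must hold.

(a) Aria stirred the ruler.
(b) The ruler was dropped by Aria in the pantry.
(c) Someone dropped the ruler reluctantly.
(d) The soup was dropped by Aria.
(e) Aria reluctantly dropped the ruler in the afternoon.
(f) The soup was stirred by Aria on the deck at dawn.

(b), (c), (e), (f)

(a) Not entailed — Aria stirred the soup, not the ruler; the ruler belongs to the dropping event.
(b) Entailed — dropping 'reluctantly', 'in the afternoon' leaves a sub-description the original still satisfies.
(c) Entailed — this follows by dropping conjuncts from the dropping event's description.
(d) Not entailed — Aria dropped the ruler, not the soup; the soup belongs to the stirring event.
(e) Entailed — every conjunct here is already in the original dropping event.
(f) Entailed — dropping 'vigorously' leaves a sub-description the original still satisfies.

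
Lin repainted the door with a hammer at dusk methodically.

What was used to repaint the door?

'with a hammer' marks the instrument of the repainting event.

a hammer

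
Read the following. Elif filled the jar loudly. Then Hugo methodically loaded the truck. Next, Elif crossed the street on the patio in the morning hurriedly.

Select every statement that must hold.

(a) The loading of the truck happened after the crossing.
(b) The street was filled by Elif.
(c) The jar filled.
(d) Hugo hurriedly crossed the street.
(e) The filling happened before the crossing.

(c), (e)

(a) Not entailed — the narrative places the loading before the crossing, not after.
(b) Not entailed — Elif filled the jar, not the street; the street belongs to the crossing event.
(c) Entailed — 'Elif filled the jar' is causative; it entails the inchoative 'the jar filled'.
(d) Not entailed — the passage has Elif crossing the street, not Hugo.
(e) Entailed — the narrative places the filling before the crossing.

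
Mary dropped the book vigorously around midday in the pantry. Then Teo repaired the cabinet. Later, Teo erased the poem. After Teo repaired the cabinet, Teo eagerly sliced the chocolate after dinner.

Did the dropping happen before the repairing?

The narrative orders the dropping before the repairing.

yes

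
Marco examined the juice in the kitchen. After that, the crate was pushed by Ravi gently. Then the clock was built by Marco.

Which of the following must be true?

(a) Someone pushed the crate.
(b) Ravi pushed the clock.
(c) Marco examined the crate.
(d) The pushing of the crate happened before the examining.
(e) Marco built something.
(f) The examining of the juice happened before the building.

(a) Entailed — the original entails any weakening of itself; this just drops 'gently' and generalizes the agent.
(b) Not entailed — Ravi pushed the crate, not the clock; the clock belongs to the building event.
(c) Not entailed — Marco examined the juice, not the crate; the crate belongs to the pushing event.
(d) Not entailed — the narrative places the examining before the pushing, not after.
(e) Entailed — every conjunct here is already in the original building event.
(f) Entailed — the narrative places the examining before the building.

(a), (e), (f)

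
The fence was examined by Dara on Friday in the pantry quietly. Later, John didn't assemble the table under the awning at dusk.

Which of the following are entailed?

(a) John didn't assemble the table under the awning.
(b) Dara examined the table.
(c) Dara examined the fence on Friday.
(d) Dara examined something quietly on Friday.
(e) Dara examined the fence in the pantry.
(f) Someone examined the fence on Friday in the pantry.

(c), (d), (e), (f)

(a) Not entailed — dropping 'at dusk' under negation is not valid — the original leaves open that John assembled the table some other way.
(b) Not entailed — Dara examined the fence, not the table; the table belongs to the assembling event.
(c) Entailed — this follows by dropping conjuncts from the examining event's description.
(d) Entailed — this follows by dropping conjuncts from the examining event's description.
(e) Entailed — every conjunct here is already in the original examining event.
(f) Entailed — dropping 'quietly' and generalizing the agent leaves a sub-description the original still satisfies.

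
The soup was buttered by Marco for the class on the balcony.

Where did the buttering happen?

on the balcony

'on the balcony' marks the location of the buttering event.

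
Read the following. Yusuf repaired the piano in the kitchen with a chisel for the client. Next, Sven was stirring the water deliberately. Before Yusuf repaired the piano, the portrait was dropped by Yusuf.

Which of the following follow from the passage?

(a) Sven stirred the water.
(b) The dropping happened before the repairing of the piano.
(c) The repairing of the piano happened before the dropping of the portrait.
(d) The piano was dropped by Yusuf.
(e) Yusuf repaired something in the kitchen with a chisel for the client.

(a) Entailed — 'stir' is an activity; 'was stirring' entails that some stirring happened, so 'stirred' holds.
(b) Entailed — the narrative places the dropping before the repairing.
(c) Not entailed — the narrative places the dropping before the repairing, not after.
(d) Not entailed — Yusuf dropped the portrait, not the piano; the piano belongs to the repairing event.
(e) Entailed — every conjunct here is already in the original repairing event.

(a), (b), (e)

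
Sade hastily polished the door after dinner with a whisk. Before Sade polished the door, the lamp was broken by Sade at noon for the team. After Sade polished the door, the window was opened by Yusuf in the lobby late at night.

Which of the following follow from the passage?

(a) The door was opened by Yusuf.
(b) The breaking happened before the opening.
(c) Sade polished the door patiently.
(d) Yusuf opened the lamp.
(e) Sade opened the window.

(a) Not entailed — Yusuf opened the window, not the door; the door belongs to the polishing event.
(b) Entailed — the narrative places the breaking before the opening.
(c) Not entailed — 'patiently' adds a manner not in (and inconsistent with) the original.
(d) Not entailed — Yusuf opened the window, not the lamp; the lamp belongs to the breaking event.
(e) Not entailed — the passage has Yusuf opening the window, not Sade.

(b)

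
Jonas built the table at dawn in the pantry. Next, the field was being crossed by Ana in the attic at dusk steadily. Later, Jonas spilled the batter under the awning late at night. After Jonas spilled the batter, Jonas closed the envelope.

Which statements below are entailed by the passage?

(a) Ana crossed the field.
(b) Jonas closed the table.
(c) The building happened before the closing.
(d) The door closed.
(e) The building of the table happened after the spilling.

(c)

(a) Not entailed — 'was crossing' is progressive on an accomplishment; it does not entail the completed 'crossed'.
(b) Not entailed — Jonas closed the envelope, not the table; the table belongs to the building event.
(c) Entailed — the narrative places the building before the closing.
(d) Not entailed — the envelope is what closed, not the door.
(e) Not entailed — the narrative places the building before the spilling, not after.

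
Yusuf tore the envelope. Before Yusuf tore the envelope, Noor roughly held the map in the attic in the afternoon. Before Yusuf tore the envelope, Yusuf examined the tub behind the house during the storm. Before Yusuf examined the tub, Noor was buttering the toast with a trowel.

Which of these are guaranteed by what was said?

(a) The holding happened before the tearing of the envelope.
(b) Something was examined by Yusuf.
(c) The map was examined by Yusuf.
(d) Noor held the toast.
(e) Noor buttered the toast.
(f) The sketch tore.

(a), (b)

(a) Entailed — the narrative places the holding before the tearing.
(b) Entailed — the original entails any weakening of itself; this just drops 'during the storm', 'behind the house' and generalizes the patient.
(c) Not entailed — Yusuf examined the tub, not the map; the map belongs to the holding event.
(d) Not entailed — Noor held the map, not the toast; the toast belongs to the buttering event.
(e) Not entailed — 'was buttering' is progressive on an accomplishment; it does not entail the completed 'buttered'.
(f) Not entailed — the envelope is what tore, not the sketch.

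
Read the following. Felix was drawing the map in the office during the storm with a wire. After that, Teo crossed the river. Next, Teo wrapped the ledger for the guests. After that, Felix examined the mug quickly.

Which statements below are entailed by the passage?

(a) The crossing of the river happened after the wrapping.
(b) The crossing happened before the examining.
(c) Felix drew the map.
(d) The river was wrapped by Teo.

(a) Not entailed — the narrative places the crossing before the wrapping, not after.
(b) Entailed — the narrative places the crossing before the examining.
(c) Not entailed — 'was drawing' is progressive on an accomplishment; it does not entail the completed 'drew'.
(d) Not entailed — Teo wrapped the ledger, not the river; the river belongs to the crossing event.

(b)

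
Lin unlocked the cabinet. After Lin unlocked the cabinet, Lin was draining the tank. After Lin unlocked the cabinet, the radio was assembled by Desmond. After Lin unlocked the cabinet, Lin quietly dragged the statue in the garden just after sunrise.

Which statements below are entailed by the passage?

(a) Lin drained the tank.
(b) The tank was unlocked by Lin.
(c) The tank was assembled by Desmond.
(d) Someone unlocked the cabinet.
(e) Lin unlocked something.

(d), (e)

(a) Not entailed — 'was draining' is progressive on an accomplishment; it does not entail the completed 'drained'.
(b) Not entailed — Lin unlocked the cabinet, not the tank; the tank belongs to the draining event.
(c) Not entailed — Desmond assembled the radio, not the tank; the tank belongs to the draining event.
(d) Entailed — this follows by dropping conjuncts from the unlocking event's description.
(e) Entailed — the original entails any weakening of itself; this just generalizes the patient.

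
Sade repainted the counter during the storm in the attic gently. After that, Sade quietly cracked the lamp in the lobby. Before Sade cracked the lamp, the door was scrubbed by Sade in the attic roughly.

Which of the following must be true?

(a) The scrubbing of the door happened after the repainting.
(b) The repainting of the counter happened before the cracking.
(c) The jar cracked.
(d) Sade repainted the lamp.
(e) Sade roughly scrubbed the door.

(b), (e)

(a) Not entailed — the narrative doesn't order the repainting relative to the scrubbing.
(b) Entailed — the narrative places the repainting before the cracking.
(c) Not entailed — the lamp is what cracked, not the jar.
(d) Not entailed — Sade repainted the counter, not the lamp; the lamp belongs to the cracking event.
(e) Entailed — this follows by dropping conjuncts from the scrubbing event's description.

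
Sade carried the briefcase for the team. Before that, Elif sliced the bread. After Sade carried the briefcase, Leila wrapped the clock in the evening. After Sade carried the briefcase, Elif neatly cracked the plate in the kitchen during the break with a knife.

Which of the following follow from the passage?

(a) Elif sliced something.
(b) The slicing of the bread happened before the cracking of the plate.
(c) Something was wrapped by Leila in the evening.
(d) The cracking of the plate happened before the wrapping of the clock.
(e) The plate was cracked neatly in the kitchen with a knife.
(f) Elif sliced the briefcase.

(a) Entailed — every conjunct here is already in the original slicing event.
(b) Entailed — the narrative places the slicing before the cracking.
(c) Entailed — every conjunct here is already in the original wrapping event.
(d) Not entailed — the narrative doesn't order the cracking relative to the wrapping.
(e) Entailed — dropping 'during the break' and generalizing the agent leaves a sub-description the original still satisfies.
(f) Not entailed — Elif sliced the bread, not the briefcase; the briefcase belongs to the carrying event.

(a), (b), (c), (e)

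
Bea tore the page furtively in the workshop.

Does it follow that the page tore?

'Bea tore the page' is the causative; it entails the inchoative 'the page tore'.

yes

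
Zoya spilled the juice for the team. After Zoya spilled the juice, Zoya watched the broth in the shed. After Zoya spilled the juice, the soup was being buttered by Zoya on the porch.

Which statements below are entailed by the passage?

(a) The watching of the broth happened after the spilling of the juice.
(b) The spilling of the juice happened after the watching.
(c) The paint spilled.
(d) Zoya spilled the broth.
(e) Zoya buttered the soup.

(a)

(a) Entailed — the narrative places the spilling before the watching.
(b) Not entailed — the narrative places the spilling before the watching, not after.
(c) Not entailed — the juice is what spilled, not the paint.
(d) Not entailed — Zoya spilled the juice, not the broth; the broth belongs to the watching event.
(e) Not entailed — 'was buttering' is progressive on an accomplishment; it does not entail the completed 'buttered'.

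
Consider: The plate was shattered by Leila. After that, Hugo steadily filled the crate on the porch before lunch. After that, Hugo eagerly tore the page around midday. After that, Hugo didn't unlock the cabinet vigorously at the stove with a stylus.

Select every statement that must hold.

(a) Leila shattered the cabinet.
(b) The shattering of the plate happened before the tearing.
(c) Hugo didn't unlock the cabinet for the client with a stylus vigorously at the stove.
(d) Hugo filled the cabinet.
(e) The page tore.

(a) Not entailed — Leila shattered the plate, not the cabinet; the cabinet belongs to the unlocking event.
(b) Entailed — the narrative places the shattering before the tearing.
(c) Entailed — under negation, adding a further restriction is entailed: if no such unlocking event occurred, none occurred for the client either.
(d) Not entailed — Hugo filled the crate, not the cabinet; the cabinet belongs to the unlocking event.
(e) Entailed — 'Hugo tore the page' is causative; it entails the inchoative 'the page tore'.

(b), (c), (e)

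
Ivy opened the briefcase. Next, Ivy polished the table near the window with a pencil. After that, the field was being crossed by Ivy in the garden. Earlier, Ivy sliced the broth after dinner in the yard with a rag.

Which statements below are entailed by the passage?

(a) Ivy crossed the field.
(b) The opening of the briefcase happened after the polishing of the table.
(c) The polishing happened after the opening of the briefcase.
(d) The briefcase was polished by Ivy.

(a) Not entailed — 'was crossing' is progressive on an accomplishment; it does not entail the completed 'crossed'.
(b) Not entailed — the narrative places the opening before the polishing, not after.
(c) Entailed — the narrative places the opening before the polishing.
(d) Not entailed — Ivy polished the table, not the briefcase; the briefcase belongs to the opening event.

(c)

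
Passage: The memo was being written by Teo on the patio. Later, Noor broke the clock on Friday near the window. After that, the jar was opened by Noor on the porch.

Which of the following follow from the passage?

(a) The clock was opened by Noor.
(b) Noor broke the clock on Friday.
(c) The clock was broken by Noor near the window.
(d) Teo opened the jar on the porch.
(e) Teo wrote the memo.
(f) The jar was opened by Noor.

(a) Not entailed — Noor opened the jar, not the clock; the clock belongs to the breaking event.
(b) Entailed — dropping 'near the window' leaves a sub-description the original still satisfies.
(c) Entailed — dropping 'on Friday' leaves a sub-description the original still satisfies.
(d) Not entailed — the passage has Noor opening the jar, not Teo.
(e) Not entailed — 'was writing' is progressive on an accomplishment; it does not entail the completed 'wrote'.
(f) Entailed — dropping 'on the porch' leaves a sub-description the original still satisfies.

(b), (c), (f)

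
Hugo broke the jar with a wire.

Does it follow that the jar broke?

yes

'Hugo broke the jar' is the causative; it entails the inchoative 'the jar broke'.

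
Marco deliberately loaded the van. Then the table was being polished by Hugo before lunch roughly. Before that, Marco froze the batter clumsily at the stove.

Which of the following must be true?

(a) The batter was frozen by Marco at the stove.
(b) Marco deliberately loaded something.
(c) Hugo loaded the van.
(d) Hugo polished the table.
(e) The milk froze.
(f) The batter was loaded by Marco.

(a), (b), (d)

(a) Entailed — this follows by dropping conjuncts from the freezing event's description.
(b) Entailed — every conjunct here is already in the original loading event.
(c) Not entailed — the passage has Marco loading the van, not Hugo.
(d) Entailed — 'polish' is an activity; 'was polishing' entails that some polishing happened, so 'polished' holds.
(e) Not entailed — the batter is what froze, not the milk.
(f) Not entailed — Marco loaded the van, not the batter; the batter belongs to the freezing event.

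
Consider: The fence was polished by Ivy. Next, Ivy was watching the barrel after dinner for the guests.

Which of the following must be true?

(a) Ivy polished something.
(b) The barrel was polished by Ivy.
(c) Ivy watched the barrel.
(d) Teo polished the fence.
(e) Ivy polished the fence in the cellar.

(a) Entailed — every conjunct here is already in the original polishing event.
(b) Not entailed — Ivy polished the fence, not the barrel; the barrel belongs to the watching event.
(c) Entailed — 'watch' is an activity; 'was watching' entails that some watching happened, so 'watched' holds.
(d) Not entailed — the passage has Ivy polishing the fence, not Teo.
(e) Not entailed — 'in the cellar' adds information not in the original event.

(a), (c)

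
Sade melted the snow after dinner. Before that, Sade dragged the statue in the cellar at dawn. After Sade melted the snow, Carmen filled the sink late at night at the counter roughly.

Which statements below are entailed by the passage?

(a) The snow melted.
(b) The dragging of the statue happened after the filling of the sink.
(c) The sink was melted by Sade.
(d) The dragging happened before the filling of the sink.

(a), (d)

(a) Entailed — 'Sade melted the snow' is causative; it entails the inchoative 'the snow melted'.
(b) Not entailed — the narrative places the dragging before the filling, not after.
(c) Not entailed — Sade melted the snow, not the sink; the sink belongs to the filling event.
(d) Entailed — the narrative places the dragging before the filling.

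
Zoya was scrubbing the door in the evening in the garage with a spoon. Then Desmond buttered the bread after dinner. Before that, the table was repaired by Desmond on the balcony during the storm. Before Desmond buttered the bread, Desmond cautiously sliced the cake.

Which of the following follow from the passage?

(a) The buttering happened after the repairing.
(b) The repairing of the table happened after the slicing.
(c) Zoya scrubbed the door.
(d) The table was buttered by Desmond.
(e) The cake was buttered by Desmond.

(a) Entailed — the narrative places the repairing before the buttering.
(b) Not entailed — the narrative doesn't order the slicing relative to the repairing.
(c) Entailed — 'scrub' is an activity; 'was scrubbing' entails that some scrubbing happened, so 'scrubbed' holds.
(d) Not entailed — Desmond buttered the bread, not the table; the table belongs to the repairing event.
(e) Not entailed — Desmond buttered the bread, not the cake; the cake belongs to the slicing event.

(a), (c)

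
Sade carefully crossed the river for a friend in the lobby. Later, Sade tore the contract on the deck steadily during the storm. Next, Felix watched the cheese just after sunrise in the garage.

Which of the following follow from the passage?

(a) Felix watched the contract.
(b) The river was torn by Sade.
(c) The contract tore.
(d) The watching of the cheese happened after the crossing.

(a) Not entailed — Felix watched the cheese, not the contract; the contract belongs to the tearing event.
(b) Not entailed — Sade tore the contract, not the river; the river belongs to the crossing event.
(c) Entailed — 'Sade tore the contract' is causative; it entails the inchoative 'the contract tore'.
(d) Entailed — the narrative places the crossing before the watching.

(c), (d)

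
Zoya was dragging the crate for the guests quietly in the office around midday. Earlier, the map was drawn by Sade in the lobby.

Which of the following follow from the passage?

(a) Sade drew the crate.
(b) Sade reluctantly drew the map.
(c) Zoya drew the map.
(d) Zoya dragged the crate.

(d)

(a) Not entailed — Sade drew the map, not the crate; the crate belongs to the dragging event.
(b) Not entailed — 'reluctantly' adds information not in the original event.
(c) Not entailed — the passage has Sade drawing the map, not Zoya.
(d) Entailed — 'drag' is an activity; 'was dragging' entails that some dragging happened, so 'dragged' holds.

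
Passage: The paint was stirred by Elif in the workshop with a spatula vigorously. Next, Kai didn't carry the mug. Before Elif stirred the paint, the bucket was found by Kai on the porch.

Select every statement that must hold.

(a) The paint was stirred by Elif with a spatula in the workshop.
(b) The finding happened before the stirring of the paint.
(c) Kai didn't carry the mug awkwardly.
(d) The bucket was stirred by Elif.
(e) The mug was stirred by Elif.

(a), (b), (c)

(a) Entailed — the original entails any weakening of itself; this just drops 'vigorously'.
(b) Entailed — the narrative places the finding before the stirring.
(c) Entailed — under negation, adding a further restriction is entailed: if no such carrying event occurred, none occurred awkwardly either.
(d) Not entailed — Elif stirred the paint, not the bucket; the bucket belongs to the finding event.
(e) Not entailed — Elif stirred the paint, not the mug; the mug belongs to the carrying event.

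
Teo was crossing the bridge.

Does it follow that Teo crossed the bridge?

'was crossing' is progressive; for an accomplishment like 'cross the bridge', it doesn't entail completion.

no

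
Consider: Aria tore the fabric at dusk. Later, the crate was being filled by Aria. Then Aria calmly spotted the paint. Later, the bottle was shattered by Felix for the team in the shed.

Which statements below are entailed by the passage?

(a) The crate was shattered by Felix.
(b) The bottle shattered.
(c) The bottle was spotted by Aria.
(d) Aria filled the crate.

(b)

(a) Not entailed — Felix shattered the bottle, not the crate; the crate belongs to the filling event.
(b) Entailed — 'Felix shattered the bottle' is causative; it entails the inchoative 'the bottle shattered'.
(c) Not entailed — Aria spotted the paint, not the bottle; the bottle belongs to the shattering event.
(d) Not entailed — 'was filling' is progressive on an accomplishment; it does not entail the completed 'filled'.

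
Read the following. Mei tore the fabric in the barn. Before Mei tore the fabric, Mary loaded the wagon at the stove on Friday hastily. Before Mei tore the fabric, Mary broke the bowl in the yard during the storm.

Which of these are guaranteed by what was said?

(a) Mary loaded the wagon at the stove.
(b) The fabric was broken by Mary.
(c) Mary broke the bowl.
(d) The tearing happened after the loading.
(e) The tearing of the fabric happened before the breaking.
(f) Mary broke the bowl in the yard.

(a) Entailed — this follows by dropping conjuncts from the loading event's description.
(b) Not entailed — Mary broke the bowl, not the fabric; the fabric belongs to the tearing event.
(c) Entailed — every conjunct here is already in the original breaking event.
(d) Entailed — the narrative places the loading before the tearing.
(e) Not entailed — the narrative places the breaking before the tearing, not after.
(f) Entailed — this follows by dropping conjuncts from the breaking event's description.

(a), (c), (d), (f)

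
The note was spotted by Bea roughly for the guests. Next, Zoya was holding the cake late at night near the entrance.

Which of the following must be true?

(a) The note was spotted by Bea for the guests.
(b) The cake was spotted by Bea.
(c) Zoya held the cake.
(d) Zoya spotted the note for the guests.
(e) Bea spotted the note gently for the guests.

(a) Entailed — this follows by dropping conjuncts from the spotting event's description.
(b) Not entailed — Bea spotted the note, not the cake; the cake belongs to the holding event.
(c) Entailed — 'hold' is an activity; 'was holding' entails that some holding happened, so 'held' holds.
(d) Not entailed — the passage has Bea spotting the note, not Zoya.
(e) Not entailed — 'gently' adds a manner not in (and inconsistent with) the original.

(a), (c)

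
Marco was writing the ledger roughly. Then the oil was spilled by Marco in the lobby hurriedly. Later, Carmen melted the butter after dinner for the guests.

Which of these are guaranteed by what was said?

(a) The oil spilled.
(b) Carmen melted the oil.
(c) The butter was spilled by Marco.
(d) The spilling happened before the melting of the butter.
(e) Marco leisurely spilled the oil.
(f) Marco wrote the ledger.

(a) Entailed — 'Marco spilled the oil' is causative; it entails the inchoative 'the oil spilled'.
(b) Not entailed — Carmen melted the butter, not the oil; the oil belongs to the spilling event.
(c) Not entailed — Marco spilled the oil, not the butter; the butter belongs to the melting event.
(d) Entailed — the narrative places the spilling before the melting.
(e) Not entailed — 'leisurely' adds a manner not in (and inconsistent with) the original.
(f) Not entailed — 'was writing' is progressive on an accomplishment; it does not entail the completed 'wrote'.

(a), (d)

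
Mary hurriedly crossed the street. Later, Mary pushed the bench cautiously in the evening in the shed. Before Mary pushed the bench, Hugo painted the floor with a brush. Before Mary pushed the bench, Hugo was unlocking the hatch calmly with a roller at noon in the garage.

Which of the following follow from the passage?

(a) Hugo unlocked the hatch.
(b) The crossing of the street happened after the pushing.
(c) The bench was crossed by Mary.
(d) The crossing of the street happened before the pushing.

(d)

(a) Not entailed — 'was unlocking' is progressive on an accomplishment; it does not entail the completed 'unlocked'.
(b) Not entailed — the narrative places the crossing before the pushing, not after.
(c) Not entailed — Mary crossed the street, not the bench; the bench belongs to the pushing event.
(d) Entailed — the narrative places the crossing before the pushing.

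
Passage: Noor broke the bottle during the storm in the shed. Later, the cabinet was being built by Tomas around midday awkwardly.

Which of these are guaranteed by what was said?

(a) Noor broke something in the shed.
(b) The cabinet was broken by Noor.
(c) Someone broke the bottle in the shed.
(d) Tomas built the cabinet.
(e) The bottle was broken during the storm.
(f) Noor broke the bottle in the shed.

(a), (c), (e), (f)

(a) Entailed — every conjunct here is already in the original breaking event.
(b) Not entailed — Noor broke the bottle, not the cabinet; the cabinet belongs to the building event.
(c) Entailed — this follows by dropping conjuncts from the breaking event's description.
(d) Not entailed — 'was building' is progressive on an accomplishment; it does not entail the completed 'built'.
(e) Entailed — dropping 'in the shed' and generalizing the agent leaves a sub-description the original still satisfies.
(f) Entailed — every conjunct here is already in the original breaking event.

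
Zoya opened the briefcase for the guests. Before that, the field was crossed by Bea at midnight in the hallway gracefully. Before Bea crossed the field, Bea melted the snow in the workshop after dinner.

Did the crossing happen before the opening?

The narrative orders the crossing before the opening.

yes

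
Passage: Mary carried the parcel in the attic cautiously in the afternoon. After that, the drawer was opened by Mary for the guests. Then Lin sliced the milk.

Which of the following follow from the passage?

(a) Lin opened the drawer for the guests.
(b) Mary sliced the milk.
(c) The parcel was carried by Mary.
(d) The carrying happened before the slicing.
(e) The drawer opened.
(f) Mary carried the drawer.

(a) Not entailed — the passage has Mary opening the drawer, not Lin.
(b) Not entailed — the passage has Lin slicing the milk, not Mary.
(c) Entailed — this follows by dropping conjuncts from the carrying event's description.
(d) Entailed — the narrative places the carrying before the slicing.
(e) Entailed — 'Mary opened the drawer' is causative; it entails the inchoative 'the drawer opened'.
(f) Not entailed — Mary carried the parcel, not the drawer; the drawer belongs to the opening event.

(c), (d), (e)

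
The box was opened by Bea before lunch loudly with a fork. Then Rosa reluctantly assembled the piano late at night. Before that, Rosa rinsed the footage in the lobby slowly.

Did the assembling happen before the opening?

no

The narrative orders the opening before the assembling.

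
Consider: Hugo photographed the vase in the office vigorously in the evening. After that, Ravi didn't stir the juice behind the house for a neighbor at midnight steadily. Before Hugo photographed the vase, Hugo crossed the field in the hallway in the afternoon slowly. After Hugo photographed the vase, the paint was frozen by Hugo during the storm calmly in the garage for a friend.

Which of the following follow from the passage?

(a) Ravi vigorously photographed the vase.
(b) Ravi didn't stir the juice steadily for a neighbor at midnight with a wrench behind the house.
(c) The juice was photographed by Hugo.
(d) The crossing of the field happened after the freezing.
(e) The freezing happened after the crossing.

(a) Not entailed — the passage has Hugo photographing the vase, not Ravi.
(b) Entailed — under negation, adding a further restriction is entailed: if no such stirring event occurred, none occurred with a wrench either.
(c) Not entailed — Hugo photographed the vase, not the juice; the juice belongs to the stirring event.
(d) Not entailed — the narrative places the crossing before the freezing, not after.
(e) Entailed — the narrative places the crossing before the freezing.

(b), (e)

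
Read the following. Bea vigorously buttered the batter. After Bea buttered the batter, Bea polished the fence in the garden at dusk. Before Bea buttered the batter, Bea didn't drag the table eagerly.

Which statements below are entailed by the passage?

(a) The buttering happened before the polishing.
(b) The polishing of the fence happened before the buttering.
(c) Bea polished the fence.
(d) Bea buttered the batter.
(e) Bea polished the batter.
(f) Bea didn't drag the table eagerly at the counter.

(a) Entailed — the narrative places the buttering before the polishing.
(b) Not entailed — the narrative places the buttering before the polishing, not after.
(c) Entailed — the original entails any weakening of itself; this just drops 'in the garden', 'at dusk'.
(d) Entailed — every conjunct here is already in the original buttering event.
(e) Not entailed — Bea polished the fence, not the batter; the batter belongs to the buttering event.
(f) Entailed — under negation, adding a further restriction is entailed: if no such dragging event occurred, none occurred at the counter either.

(a), (c), (d), (f)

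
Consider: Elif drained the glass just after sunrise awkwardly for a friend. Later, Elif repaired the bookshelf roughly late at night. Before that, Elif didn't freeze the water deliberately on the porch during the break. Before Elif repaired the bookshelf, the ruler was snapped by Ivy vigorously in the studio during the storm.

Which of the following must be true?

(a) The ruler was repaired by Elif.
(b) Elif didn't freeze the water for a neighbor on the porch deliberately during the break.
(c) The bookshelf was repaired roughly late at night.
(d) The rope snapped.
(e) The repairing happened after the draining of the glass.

(b), (c), (e)

(a) Not entailed — Elif repaired the bookshelf, not the ruler; the ruler belongs to the snapping event.
(b) Entailed — under negation, adding a further restriction is entailed: if no such freezing event occurred, none occurred for a neighbor either.
(c) Entailed — generalizing the agent leaves a sub-description the original still satisfies.
(d) Not entailed — the ruler is what snapped, not the rope.
(e) Entailed — the narrative places the draining before the repairing.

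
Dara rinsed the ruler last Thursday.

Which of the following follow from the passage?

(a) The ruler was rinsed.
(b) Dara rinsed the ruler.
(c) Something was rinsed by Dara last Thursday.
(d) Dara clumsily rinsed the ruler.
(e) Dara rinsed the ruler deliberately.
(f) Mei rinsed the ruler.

(a) Entailed — dropping 'last Thursday' and generalizing the agent leaves a sub-description the original still satisfies.
(b) Entailed — dropping 'last Thursday' leaves a sub-description the original still satisfies.
(c) Entailed — the original entails any weakening of itself; this just generalizes the patient.
(d) Not entailed — 'clumsily' adds information not in the original event.
(e) Not entailed — 'deliberately' adds information not in the original event.
(f) Not entailed — the passage has Dara rinsing the ruler, not Mei.

(a), (b), (c)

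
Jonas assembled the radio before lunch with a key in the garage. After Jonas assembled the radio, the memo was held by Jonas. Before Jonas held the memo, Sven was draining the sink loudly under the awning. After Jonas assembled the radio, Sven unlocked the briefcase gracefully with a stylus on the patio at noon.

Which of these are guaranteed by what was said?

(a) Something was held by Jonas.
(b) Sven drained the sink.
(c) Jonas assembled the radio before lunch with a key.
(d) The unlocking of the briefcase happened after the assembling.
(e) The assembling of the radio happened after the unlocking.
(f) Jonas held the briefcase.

(a), (c), (d)

(a) Entailed — every conjunct here is already in the original holding event.
(b) Not entailed — 'was draining' is progressive on an accomplishment; it does not entail the completed 'drained'.
(c) Entailed — the original entails any weakening of itself; this just drops 'in the garage'.
(d) Entailed — the narrative places the assembling before the unlocking.
(e) Not entailed — the narrative places the assembling before the unlocking, not after.
(f) Not entailed — Jonas held the memo, not the briefcase; the briefcase belongs to the unlocking event.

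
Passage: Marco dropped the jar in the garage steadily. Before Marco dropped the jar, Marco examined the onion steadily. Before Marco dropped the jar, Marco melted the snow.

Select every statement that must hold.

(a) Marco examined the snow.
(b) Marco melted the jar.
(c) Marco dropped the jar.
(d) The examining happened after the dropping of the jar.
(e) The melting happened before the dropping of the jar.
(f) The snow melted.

(a) Not entailed — Marco examined the onion, not the snow; the snow belongs to the melting event.
(b) Not entailed — Marco melted the snow, not the jar; the jar belongs to the dropping event.
(c) Entailed — dropping 'in the garage', 'steadily' leaves a sub-description the original still satisfies.
(d) Not entailed — the narrative places the examining before the dropping, not after.
(e) Entailed — the narrative places the melting before the dropping.
(f) Entailed — 'Marco melted the snow' is causative; it entails the inchoative 'the snow melted'.

(c), (e), (f)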